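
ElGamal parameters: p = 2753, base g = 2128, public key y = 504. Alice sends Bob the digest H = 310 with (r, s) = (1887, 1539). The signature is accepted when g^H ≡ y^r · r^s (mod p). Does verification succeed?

Left side g^H mod p:
Squares mod 2753: 2128^1≡2128, 2128^2≡2452, 2128^4≡2505, 2128^8≡938, 2128^16≡1637, 2128^32≡1100, 2128^64≡1433, 2128^128≡2504, 2128^256≡1435
310 = 256 + 32 + 16 + 4 + 2, so 2128^310 ≡ 1435·1100·1637·2505·2452 ≡ 532 (mod 2753)
Right side y^r · r^s mod p:
Squares mod 2753: 504^1≡504, 504^2≡740, 504^4≡2506, 504^8≡443, 504^16≡786, 504^32≡1124, 504^64≡2502, 504^128≡2435, 504^256≡2016, 504^512≡828, 504^1024≡87
1887 = 1024 + 512 + 256 + 64 + 16 + 8 + 4 + 2 + 1, so 504^1887 ≡ 87·828·2016·2502·786·443·2506·740·504 ≡ 2558 (mod 2753)
Squares mod 2753: 1887^1≡1887, 1887^2≡1140, 1887^4≡184, 1887^8≡820, 1887^16≡668, 1887^32≡238, 1887^64≡1584, 1887^128≡1073, 1887^256≡575, 1887^512≡265, 1887^1024≡1400
1539 = 1024 + 512 + 2 + 1, so 1887^1539 ≡ 1400·265·1140·1887 ≡ 1042 (mod 2753)
2558·1042 = 2665436 ≡ 532 (mod 2753)
532 ≡ 532 (mod 2753), so the signature is genuine.

passes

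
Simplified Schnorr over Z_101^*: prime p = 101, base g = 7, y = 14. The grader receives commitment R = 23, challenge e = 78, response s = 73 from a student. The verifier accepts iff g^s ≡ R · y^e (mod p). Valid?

no

g^s mod p:
7^2 = 49
7^4 ≡ 49^2 = 2401 ≡ 78
7^8 ≡ 78^2 = 6084 ≡ 24
7^16 ≡ 24^2 = 576 ≡ 71
7^32 ≡ 71^2 = 5041 ≡ 92
7^64 ≡ 92^2 = 8464 ≡ 81
73 = 64 + 8 + 1, so 7^73 ≡ 81·24·7 ≡ 74 (mod 101)
R · y^e mod p:
14^2 = 196 ≡ 95
14^4 ≡ 95^2 = 9025 ≡ 36
14^8 ≡ 36^2 = 1296 ≡ 84
14^16 ≡ 84^2 = 7056 ≡ 87
14^32 ≡ 87^2 = 7569 ≡ 95
14^64 ≡ 95^2 = 9025 ≡ 36
78 = 64 + 8 + 4 + 2, so 14^78 ≡ 36·84·36·95 ≡ 84 (mod 101)
23·84 = 1932 ≡ 13 (mod 101)
74 ≠ 13; the check fails.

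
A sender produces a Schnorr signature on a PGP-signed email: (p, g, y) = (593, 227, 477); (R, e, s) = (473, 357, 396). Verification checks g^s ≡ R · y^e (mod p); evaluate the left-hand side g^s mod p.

570

Squares mod 593: 227^1≡227, 227^2≡531, 227^4≡286, 227^8≡555, 227^16≡258, 227^32≡148, 227^64≡556, 227^128≡183, 227^256≡281
396 = 256 + 128 + 8 + 4, so 227^396 ≡ 281·183·555·286 ≡ 570 (mod 593)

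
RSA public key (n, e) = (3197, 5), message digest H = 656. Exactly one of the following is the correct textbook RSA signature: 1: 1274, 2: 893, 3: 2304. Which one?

Candidate 1: Squares mod 3197: 1274^1≡1274, 1274^2≡2197, 1274^4≡2536; 5 = 4 + 1, so 1274^5 ≡ 2536·1274 ≡ 1894 (mod 3197)
Candidate 2: Squares mod 3197: 893^1≡893, 893^2≡1396, 893^4≡1843; 5 = 4 + 1, so 893^5 ≡ 1843·893 ≡ 2541 (mod 3197)
Candidate 3: Squares mod 3197: 2304^1≡2304, 2304^2≡1396, 2304^4≡1843; 5 = 4 + 1, so 2304^5 ≡ 1843·2304 ≡ 656 (mod 3197)
  → matches H = 656

3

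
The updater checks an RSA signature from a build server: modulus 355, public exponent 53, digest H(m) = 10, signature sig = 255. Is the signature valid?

sig^2 ≡ 255^2 = 65025 ≡ 60
sig^4 ≡ 60^2 = 3600 ≡ 50
sig^8 ≡ 50^2 = 2500 ≡ 15
sig^16 ≡ 15^2 = 225
sig^32 ≡ 225^2 = 50625 ≡ 215
53 = 32 + 16 + 4 + 1, so sig^53 ≡ 215·225·50·255 ≡ 345 (mod 355)
345 ≠ 10, so verification fails.

invalid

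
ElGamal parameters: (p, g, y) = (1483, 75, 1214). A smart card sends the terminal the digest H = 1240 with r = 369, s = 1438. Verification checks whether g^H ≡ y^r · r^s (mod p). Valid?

no

Left side g^H mod p:
75^2 = 5625 ≡ 1176
75^4 ≡ 1176^2 = 1382976 ≡ 820
75^8 ≡ 820^2 = 672400 ≡ 601
75^16 ≡ 601^2 = 361201 ≡ 832
75^32 ≡ 832^2 = 692224 ≡ 1146
75^64 ≡ 1146^2 = 1313316 ≡ 861
75^128 ≡ 861^2 = 741321 ≡ 1304
75^256 ≡ 1304^2 = 1700416 ≡ 898
75^512 ≡ 898^2 = 806404 ≡ 1135
75^1024 ≡ 1135^2 = 1288225 ≡ 981
1240 = 1024 + 128 + 64 + 16 + 8, so 75^1240 ≡ 981·1304·861·832·601 ≡ 786 (mod 1483)
Right side y^r · r^s mod p:
1214^2 = 1473796 ≡ 1177
1214^4 ≡ 1177^2 = 1385329 ≡ 207
1214^8 ≡ 207^2 = 42849 ≡ 1325
1214^16 ≡ 1325^2 = 1755625 ≡ 1236
1214^32 ≡ 1236^2 = 1527696 ≡ 206
1214^64 ≡ 206^2 = 42436 ≡ 912
1214^128 ≡ 912^2 = 831744 ≡ 1264
1214^256 ≡ 1264^2 = 1597696 ≡ 505
369 = 256 + 64 + 32 + 16 + 1, so 1214^369 ≡ 505·912·206·1236·1214 ≡ 518 (mod 1483)
369^2 = 136161 ≡ 1208
369^4 ≡ 1208^2 = 1459264 ≡ 1475
369^8 ≡ 1475^2 = 2175625 ≡ 64
369^16 ≡ 64^2 = 4096 ≡ 1130
369^32 ≡ 1130^2 = 1276900 ≡ 37
369^64 ≡ 37^2 = 1369
369^128 ≡ 1369^2 = 1874161 ≡ 1132
369^256 ≡ 1132^2 = 1281424 ≡ 112
369^512 ≡ 112^2 = 12544 ≡ 680
369^1024 ≡ 680^2 = 462400 ≡ 1187
1438 = 1024 + 256 + 128 + 16 + 8 + 4 + 2, so 369^1438 ≡ 1187·112·1132·1130·64·1475·1208 ≡ 1120 (mod 1483)
518·1120 = 580160 ≡ 307 (mod 1483)
786 ≠ 307, so verification fails.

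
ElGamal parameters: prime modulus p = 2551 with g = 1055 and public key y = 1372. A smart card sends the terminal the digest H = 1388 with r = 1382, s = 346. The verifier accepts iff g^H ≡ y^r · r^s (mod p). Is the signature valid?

Left side g^H mod p:
Squares mod 2551: 1055^1≡1055, 1055^2≡789, 1055^4≡77, 1055^8≡827, 1055^16≡261, 1055^32≡1795, 1055^64≡112, 1055^128≡2340, 1055^256≡1154, 1055^512≡94, 1055^1024≡1183
1388 = 1024 + 256 + 64 + 32 + 8 + 4, so 1055^1388 ≡ 1183·1154·112·1795·827·77 ≡ 1713 (mod 2551)
Right side y^r · r^s mod p:
Squares mod 2551: 1372^1≡1372, 1372^2≡2297, 1372^4≡741, 1372^8≡616, 1372^16≡1908, 1372^32≡187, 1372^64≡1806, 1372^128≡1458, 1372^256≡781, 1372^512≡272, 1372^1024≡5
1382 = 1024 + 256 + 64 + 32 + 4 + 2, so 1372^1382 ≡ 5·781·1806·187·741·2297 ≡ 340 (mod 2551)
Squares mod 2551: 1382^1≡1382, 1382^2≡1776, 1382^4≡1140, 1382^8≡1141, 1382^16≡871, 1382^32≡994, 1382^64≡799, 1382^128≡651, 1382^256≡335
346 = 256 + 64 + 16 + 8 + 2, so 1382^346 ≡ 335·799·871·1141·1776 ≡ 1183 (mod 2551)
340·1183 = 402220 ≡ 1713 (mod 2551)
1713 ≡ 1713 (mod 2551), so the signature is genuine.

valid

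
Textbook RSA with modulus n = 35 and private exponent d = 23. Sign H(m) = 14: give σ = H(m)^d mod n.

14

Squares mod 35: (H(m))^1≡14, (H(m))^2≡21, (H(m))^4≡21, (H(m))^8≡21, (H(m))^16≡21
23 = 16 + 4 + 2 + 1, so (H(m))^23 ≡ 21·21·21·14 ≡ 14 (mod 35)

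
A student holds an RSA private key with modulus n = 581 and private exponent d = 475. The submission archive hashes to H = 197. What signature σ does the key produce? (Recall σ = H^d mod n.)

H^2 ≡ 197^2 = 38809 ≡ 463
H^4 ≡ 463^2 = 214369 ≡ 561
H^8 ≡ 561^2 = 314721 ≡ 400
H^16 ≡ 400^2 = 160000 ≡ 225
H^32 ≡ 225^2 = 50625 ≡ 78
H^64 ≡ 78^2 = 6084 ≡ 274
H^128 ≡ 274^2 = 75076 ≡ 127
H^256 ≡ 127^2 = 16129 ≡ 442
475 = 256 + 128 + 64 + 16 + 8 + 2 + 1, so H^475 ≡ 442·127·274·225·400·463·197 ≡ 526 (mod 581)

526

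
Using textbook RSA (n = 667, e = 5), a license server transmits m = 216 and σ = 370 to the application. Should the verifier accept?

accept

σ^5 mod 667 = 216
216 = m, so the signature checks out.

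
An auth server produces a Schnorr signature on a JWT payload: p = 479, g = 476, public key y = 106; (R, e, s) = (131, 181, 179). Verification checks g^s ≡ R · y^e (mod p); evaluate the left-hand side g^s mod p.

52

476^2 = 226576 ≡ 9
476^4 ≡ 9^2 = 81
476^8 ≡ 81^2 = 6561 ≡ 334
476^16 ≡ 334^2 = 111556 ≡ 428
476^32 ≡ 428^2 = 183184 ≡ 206
476^64 ≡ 206^2 = 42436 ≡ 284
476^128 ≡ 284^2 = 80656 ≡ 184
179 = 128 + 32 + 16 + 2 + 1, so 476^179 ≡ 184·206·428·9·476 ≡ 52 (mod 479)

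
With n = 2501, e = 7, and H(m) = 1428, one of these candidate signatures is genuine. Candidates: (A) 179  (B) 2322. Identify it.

A

Candidate A: 179^7 mod 2501 = 1428
  → matches H(m) = 1428
Candidate B: 2322^7 mod 2501 = 1073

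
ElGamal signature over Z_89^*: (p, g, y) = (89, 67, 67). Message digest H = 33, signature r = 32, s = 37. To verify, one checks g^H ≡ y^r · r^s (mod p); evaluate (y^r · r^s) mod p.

67^2 = 4489 ≡ 39
67^4 ≡ 39^2 = 1521 ≡ 8
67^8 ≡ 8^2 = 64
67^16 ≡ 64^2 = 4096 ≡ 2
67^32 ≡ 2^2 = 4
32^2 = 1024 ≡ 45
32^4 ≡ 45^2 = 2025 ≡ 67
32^8 ≡ 67^2 = 4489 ≡ 39
32^16 ≡ 39^2 = 1521 ≡ 8
32^32 ≡ 8^2 = 64
37 = 32 + 4 + 1, so 32^37 ≡ 64·67·32 ≡ 67 (mod 89)
y^r · r^s ≡ 4·67 = 268 ≡ 1 (mod 89)

1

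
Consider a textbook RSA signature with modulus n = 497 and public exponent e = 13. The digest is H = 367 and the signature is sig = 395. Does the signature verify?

verifies

sig^2 ≡ 395^2 = 156025 ≡ 464
sig^4 ≡ 464^2 = 215296 ≡ 95
sig^8 ≡ 95^2 = 9025 ≡ 79
13 = 8 + 4 + 1, so sig^13 ≡ 79·95·395 ≡ 367 (mod 497)
Since 367 equals the digest 367, verification succeeds.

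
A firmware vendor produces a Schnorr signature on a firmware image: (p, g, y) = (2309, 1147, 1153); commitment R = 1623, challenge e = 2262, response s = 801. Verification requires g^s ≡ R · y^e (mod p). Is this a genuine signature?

forged

g^s mod p:
1147^2 = 1315609 ≡ 1788
1147^4 ≡ 1788^2 = 3196944 ≡ 1288
1147^8 ≡ 1288^2 = 1658944 ≡ 1082
1147^16 ≡ 1082^2 = 1170724 ≡ 61
1147^32 ≡ 61^2 = 3721 ≡ 1412
1147^64 ≡ 1412^2 = 1993744 ≡ 1077
1147^128 ≡ 1077^2 = 1159929 ≡ 811
1147^256 ≡ 811^2 = 657721 ≡ 1965
1147^512 ≡ 1965^2 = 3861225 ≡ 577
801 = 512 + 256 + 32 + 1, so 1147^801 ≡ 577·1965·1412·1147 ≡ 1315 (mod 2309)
R · y^e mod p:
1153^2 = 1329409 ≡ 1734
1153^4 ≡ 1734^2 = 3006756 ≡ 438
1153^8 ≡ 438^2 = 191844 ≡ 197
1153^16 ≡ 197^2 = 38809 ≡ 1865
1153^32 ≡ 1865^2 = 3478225 ≡ 871
1153^64 ≡ 871^2 = 758641 ≡ 1289
1153^128 ≡ 1289^2 = 1661521 ≡ 1350
1153^256 ≡ 1350^2 = 1822500 ≡ 699
1153^512 ≡ 699^2 = 488601 ≡ 1402
1153^1024 ≡ 1402^2 = 1965604 ≡ 645
1153^2048 ≡ 645^2 = 416025 ≡ 405
2262 = 2048 + 128 + 64 + 16 + 4 + 2, so 1153^2262 ≡ 405·1350·1289·1865·438·1734 ≡ 293 (mod 2309)
1623·293 = 475539 ≡ 2194 (mod 2309)
1315 ≠ 2194; the check fails.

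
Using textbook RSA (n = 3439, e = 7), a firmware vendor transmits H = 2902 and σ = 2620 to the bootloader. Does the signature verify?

σ^2 ≡ 2620^2 = 6864400 ≡ 156
σ^4 ≡ 156^2 = 24336 ≡ 263
7 = 4 + 2 + 1, so σ^7 ≡ 263·156·2620 ≡ 537 (mod 3439)
σ^7 mod 3439 = 537, but H = 2902.

does not verify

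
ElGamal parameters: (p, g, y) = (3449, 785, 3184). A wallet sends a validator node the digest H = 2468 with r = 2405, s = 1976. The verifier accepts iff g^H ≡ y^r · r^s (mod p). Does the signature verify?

does not verify

Left side g^H mod p:
785^2468 mod 3449 = 477
Right side y^r · r^s mod p:
3184^2405 mod 3449 = 3068
2405^1976 mod 3449 = 959
3068·959 = 2942212 ≡ 215 (mod 3449)
477 ≠ 215, so verification fails.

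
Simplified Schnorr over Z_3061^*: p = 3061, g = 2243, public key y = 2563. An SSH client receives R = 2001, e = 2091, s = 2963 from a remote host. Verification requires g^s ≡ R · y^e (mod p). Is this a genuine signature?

genuine

g^s mod p:
Squares mod 3061: 2243^1≡2243, 2243^2≡1826, 2243^4≡847, 2243^8≡1135, 2243^16≡2605, 2243^32≡2849, 2243^64≡2090, 2243^128≡53, 2243^256≡2809, 2243^512≡2284, 2243^1024≡712, 2243^2048≡1879
2963 = 2048 + 512 + 256 + 128 + 16 + 2 + 1, so 2243^2963 ≡ 1879·2284·2809·53·2605·1826·2243 ≡ 1886 (mod 3061)
R · y^e mod p:
Squares mod 3061: 2563^1≡2563, 2563^2≡63, 2563^4≡908, 2563^8≡1055, 2563^16≡1882, 2563^32≡347, 2563^64≡1030, 2563^128≡1794, 2563^256≡1325, 2563^512≡1672, 2563^1024≡891, 2563^2048≡1082
2091 = 2048 + 32 + 8 + 2 + 1, so 2563^2091 ≡ 1082·347·1055·63·2563 ≡ 2499 (mod 3061)
2001·2499 = 5000499 ≡ 1886 (mod 3061)
1886 ≡ 1886 (mod 3061); signature holds.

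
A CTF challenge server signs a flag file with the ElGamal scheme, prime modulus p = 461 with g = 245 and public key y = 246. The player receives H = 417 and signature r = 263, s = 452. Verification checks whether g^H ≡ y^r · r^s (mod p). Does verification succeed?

fails

Left side g^H mod p:
245^2 = 60025 ≡ 95
245^4 ≡ 95^2 = 9025 ≡ 266
245^8 ≡ 266^2 = 70756 ≡ 223
245^16 ≡ 223^2 = 49729 ≡ 402
245^32 ≡ 402^2 = 161604 ≡ 254
245^64 ≡ 254^2 = 64516 ≡ 437
245^128 ≡ 437^2 = 190969 ≡ 115
245^256 ≡ 115^2 = 13225 ≡ 317
417 = 256 + 128 + 32 + 1, so 245^417 ≡ 317·115·254·245 ≡ 281 (mod 461)
Right side y^r · r^s mod p:
246^2 = 60516 ≡ 125
246^4 ≡ 125^2 = 15625 ≡ 412
246^8 ≡ 412^2 = 169744 ≡ 96
246^16 ≡ 96^2 = 9216 ≡ 457
246^32 ≡ 457^2 = 208849 ≡ 16
246^64 ≡ 16^2 = 256
246^128 ≡ 256^2 = 65536 ≡ 74
246^256 ≡ 74^2 = 5476 ≡ 405
263 = 256 + 4 + 2 + 1, so 246^263 ≡ 405·412·125·246 ≡ 248 (mod 461)
263^2 = 69169 ≡ 19
263^4 ≡ 19^2 = 361
263^8 ≡ 361^2 = 130321 ≡ 319
263^16 ≡ 319^2 = 101761 ≡ 341
263^32 ≡ 341^2 = 116281 ≡ 109
263^64 ≡ 109^2 = 11881 ≡ 356
263^128 ≡ 356^2 = 126736 ≡ 422
263^256 ≡ 422^2 = 178084 ≡ 138
452 = 256 + 128 + 64 + 4, so 263^452 ≡ 138·422·356·361 ≡ 224 (mod 461)
248·224 = 55552 ≡ 232 (mod 461)
281 ≠ 232, so verification fails.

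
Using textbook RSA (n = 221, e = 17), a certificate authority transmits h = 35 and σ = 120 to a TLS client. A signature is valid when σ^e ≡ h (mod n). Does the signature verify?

σ^2 ≡ 120^2 = 14400 ≡ 35
σ^4 ≡ 35^2 = 1225 ≡ 120
σ^8 ≡ 120^2 = 14400 ≡ 35
σ^16 ≡ 35^2 = 1225 ≡ 120
17 = 16 + 1, so σ^17 ≡ 120·120 ≡ 35 (mod 221)
35 = h, so the signature checks out.

verifies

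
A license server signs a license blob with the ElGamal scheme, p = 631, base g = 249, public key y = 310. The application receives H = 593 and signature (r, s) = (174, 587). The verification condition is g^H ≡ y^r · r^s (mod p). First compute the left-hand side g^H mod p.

249^2 = 62001 ≡ 163
249^4 ≡ 163^2 = 26569 ≡ 67
249^8 ≡ 67^2 = 4489 ≡ 72
249^16 ≡ 72^2 = 5184 ≡ 136
249^32 ≡ 136^2 = 18496 ≡ 197
249^64 ≡ 197^2 = 38809 ≡ 318
249^128 ≡ 318^2 = 101124 ≡ 164
249^256 ≡ 164^2 = 26896 ≡ 394
249^512 ≡ 394^2 = 155236 ≡ 10
593 = 512 + 64 + 16 + 1, so 249^593 ≡ 10·318·136·249 ≡ 429 (mod 631)

429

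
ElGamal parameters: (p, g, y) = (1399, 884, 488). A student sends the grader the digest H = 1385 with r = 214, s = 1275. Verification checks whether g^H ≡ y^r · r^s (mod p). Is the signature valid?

Left side g^H mod p:
884^1385 mod 1399 = 100
Right side y^r · r^s mod p:
488^214 mod 1399 = 398
214^1275 mod 1399 = 408
398·408 = 162384 ≡ 100 (mod 1399)
100 ≡ 100 (mod 1399), so the signature is genuine.

valid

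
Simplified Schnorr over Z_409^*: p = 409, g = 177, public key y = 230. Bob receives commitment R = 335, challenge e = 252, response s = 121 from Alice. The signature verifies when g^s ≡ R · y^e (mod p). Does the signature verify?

verifies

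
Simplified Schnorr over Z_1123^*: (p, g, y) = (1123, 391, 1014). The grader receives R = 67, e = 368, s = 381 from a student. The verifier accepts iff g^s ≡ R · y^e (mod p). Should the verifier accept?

g^s mod p:
Squares mod 1123: 391^1≡391, 391^2≡153, 391^4≡949, 391^8≡1078, 391^16≡902, 391^32≡552, 391^64≡371, 391^128≡635, 391^256≡68
381 = 256 + 64 + 32 + 16 + 8 + 4 + 1, so 391^381 ≡ 68·371·552·902·1078·949·391 ≡ 541 (mod 1123)
R · y^e mod p:
Squares mod 1123: 1014^1≡1014, 1014^2≡651, 1014^4≡430, 1014^8≡728, 1014^16≡1051, 1014^32≡692, 1014^64≡466, 1014^128≡417, 1014^256≡947
368 = 256 + 64 + 32 + 16, so 1014^368 ≡ 947·466·692·1051 ≡ 645 (mod 1123)
67·645 = 43215 ≡ 541 (mod 1123)
541 ≡ 541 (mod 1123); signature holds.

accept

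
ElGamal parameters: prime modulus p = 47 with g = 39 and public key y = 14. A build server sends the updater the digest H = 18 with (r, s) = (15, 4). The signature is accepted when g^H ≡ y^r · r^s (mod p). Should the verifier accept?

accept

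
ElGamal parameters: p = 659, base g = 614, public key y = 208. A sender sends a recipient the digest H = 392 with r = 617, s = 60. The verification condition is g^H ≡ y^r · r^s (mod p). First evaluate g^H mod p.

304

614^2 = 376996 ≡ 48
614^4 ≡ 48^2 = 2304 ≡ 327
614^8 ≡ 327^2 = 106929 ≡ 171
614^16 ≡ 171^2 = 29241 ≡ 245
614^32 ≡ 245^2 = 60025 ≡ 56
614^64 ≡ 56^2 = 3136 ≡ 500
614^128 ≡ 500^2 = 250000 ≡ 239
614^256 ≡ 239^2 = 57121 ≡ 447
392 = 256 + 128 + 8, so 614^392 ≡ 447·239·171 ≡ 304 (mod 659)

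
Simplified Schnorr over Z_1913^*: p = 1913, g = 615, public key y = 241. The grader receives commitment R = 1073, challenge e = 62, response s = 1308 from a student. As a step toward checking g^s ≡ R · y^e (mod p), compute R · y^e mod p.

392

241^62 mod 1913 = 1785
R · y^e ≡ 1073·1785 = 1915305 ≡ 392 (mod 1913)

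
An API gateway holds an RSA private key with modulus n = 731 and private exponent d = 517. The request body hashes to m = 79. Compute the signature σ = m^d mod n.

m^2 ≡ 79^2 = 6241 ≡ 393
m^4 ≡ 393^2 = 154449 ≡ 208
m^8 ≡ 208^2 = 43264 ≡ 135
m^16 ≡ 135^2 = 18225 ≡ 681
m^32 ≡ 681^2 = 463761 ≡ 307
m^64 ≡ 307^2 = 94249 ≡ 681
m^128 ≡ 681^2 = 463761 ≡ 307
m^256 ≡ 307^2 = 94249 ≡ 681
m^512 ≡ 681^2 = 463761 ≡ 307
517 = 512 + 4 + 1, so m^517 ≡ 307·208·79 ≡ 724 (mod 731)

724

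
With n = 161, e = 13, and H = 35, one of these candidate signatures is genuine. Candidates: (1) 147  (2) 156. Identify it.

Candidate 1: 147^2 = 21609 ≡ 35; 147^4 ≡ 35^2 = 1225 ≡ 98; 147^8 ≡ 98^2 = 9604 ≡ 105; 13 = 8 + 4 + 1, so 147^13 ≡ 105·98·147 ≡ 35 (mod 161)
  → matches H = 35
Candidate 2: 156^2 = 24336 ≡ 25; 156^4 ≡ 25^2 = 625 ≡ 142; 156^8 ≡ 142^2 = 20164 ≡ 39; 13 = 8 + 4 + 1, so 156^13 ≡ 39·142·156 ≡ 2 (mod 161)

1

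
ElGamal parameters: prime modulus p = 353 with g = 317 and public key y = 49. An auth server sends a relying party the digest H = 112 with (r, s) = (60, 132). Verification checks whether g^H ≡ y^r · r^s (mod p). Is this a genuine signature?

genuine

Left side g^H mod p:
317^112 mod 353 = 1
Right side y^r · r^s mod p:
49^60 mod 353 = 42
60^132 mod 353 = 311
42·311 = 13062 ≡ 1 (mod 353)
1 ≡ 1 (mod 353), so the signature is genuine.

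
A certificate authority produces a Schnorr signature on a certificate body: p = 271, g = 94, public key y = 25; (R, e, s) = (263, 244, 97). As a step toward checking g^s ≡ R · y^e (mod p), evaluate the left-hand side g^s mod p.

94^97 mod 271 = 71

71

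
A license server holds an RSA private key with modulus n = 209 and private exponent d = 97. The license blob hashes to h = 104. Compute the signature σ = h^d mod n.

80

h^97 mod 209 = 80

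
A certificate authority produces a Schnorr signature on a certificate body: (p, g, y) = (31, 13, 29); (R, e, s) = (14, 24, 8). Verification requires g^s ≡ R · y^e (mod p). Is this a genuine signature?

genuine

g^s mod p:
Squares mod 31: 13^1≡13, 13^2≡14, 13^4≡10, 13^8≡7
13^8 ≡ 7 (mod 31)
R · y^e mod p:
Squares mod 31: 29^1≡29, 29^2≡4, 29^4≡16, 29^8≡8, 29^16≡2
24 = 16 + 8, so 29^24 ≡ 2·8 ≡ 16 (mod 31)
14·16 = 224 ≡ 7 (mod 31)
7 ≡ 7 (mod 31); signature holds.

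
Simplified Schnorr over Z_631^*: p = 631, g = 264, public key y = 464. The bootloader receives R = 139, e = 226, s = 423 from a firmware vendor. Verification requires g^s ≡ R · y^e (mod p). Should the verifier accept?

g^s mod p:
264^2 = 69696 ≡ 286
264^4 ≡ 286^2 = 81796 ≡ 397
264^8 ≡ 397^2 = 157609 ≡ 490
264^16 ≡ 490^2 = 240100 ≡ 320
264^32 ≡ 320^2 = 102400 ≡ 178
264^64 ≡ 178^2 = 31684 ≡ 134
264^128 ≡ 134^2 = 17956 ≡ 288
264^256 ≡ 288^2 = 82944 ≡ 283
423 = 256 + 128 + 32 + 4 + 2 + 1, so 264^423 ≡ 283·288·178·397·286·264 ≡ 415 (mod 631)
R · y^e mod p:
464^2 = 215296 ≡ 125
464^4 ≡ 125^2 = 15625 ≡ 481
464^8 ≡ 481^2 = 231361 ≡ 415
464^16 ≡ 415^2 = 172225 ≡ 593
464^32 ≡ 593^2 = 351649 ≡ 182
464^64 ≡ 182^2 = 33124 ≡ 312
464^128 ≡ 312^2 = 97344 ≡ 170
226 = 128 + 64 + 32 + 2, so 464^226 ≡ 170·312·182·125 ≡ 593 (mod 631)
139·593 = 82427 ≡ 397 (mod 631)
415 ≠ 397; the check fails.

reject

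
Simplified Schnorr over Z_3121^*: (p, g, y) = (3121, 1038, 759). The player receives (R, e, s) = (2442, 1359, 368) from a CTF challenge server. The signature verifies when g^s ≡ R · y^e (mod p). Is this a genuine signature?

forged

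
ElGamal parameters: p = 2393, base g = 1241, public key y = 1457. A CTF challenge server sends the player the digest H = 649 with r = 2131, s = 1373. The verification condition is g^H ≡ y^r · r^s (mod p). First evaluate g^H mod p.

Squares mod 2393: 1241^1≡1241, 1241^2≡1382, 1241^4≡310, 1241^8≡380, 1241^16≡820, 1241^32≡2360, 1241^64≡1089, 1241^128≡1386, 1241^256≡1810, 1241^512≡83
649 = 512 + 128 + 8 + 1, so 1241^649 ≡ 83·1386·380·1241 ≡ 1343 (mod 2393)

1343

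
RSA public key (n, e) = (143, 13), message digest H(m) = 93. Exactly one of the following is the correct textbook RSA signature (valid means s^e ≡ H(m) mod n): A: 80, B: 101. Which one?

A

Candidate A: Squares mod 143: 80^1≡80, 80^2≡108, 80^4≡81, 80^8≡126; 13 = 8 + 4 + 1, so 80^13 ≡ 126·81·80 ≡ 93 (mod 143)
  → matches H(m) = 93
Candidate B: Squares mod 143: 101^1≡101, 101^2≡48, 101^4≡16, 101^8≡113; 13 = 8 + 4 + 1, so 101^13 ≡ 113·16·101 ≡ 140 (mod 143)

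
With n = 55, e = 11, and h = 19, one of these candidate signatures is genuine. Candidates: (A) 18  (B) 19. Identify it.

B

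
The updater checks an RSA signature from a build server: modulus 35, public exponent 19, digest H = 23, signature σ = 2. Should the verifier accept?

accept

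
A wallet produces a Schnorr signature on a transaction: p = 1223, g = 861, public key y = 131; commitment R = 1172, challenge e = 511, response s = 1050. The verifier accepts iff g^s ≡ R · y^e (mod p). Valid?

no

g^s mod p:
861^1050 mod 1223 = 357
R · y^e mod p:
131^511 mod 1223 = 966
1172·966 = 1132152 ≡ 877 (mod 1223)
357 ≠ 877; the check fails.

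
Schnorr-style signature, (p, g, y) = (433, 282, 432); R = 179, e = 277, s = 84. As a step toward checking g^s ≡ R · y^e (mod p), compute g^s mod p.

254

Squares mod 433: 282^1≡282, 282^2≡285, 282^4≡254, 282^8≡432, 282^16≡1, 282^32≡1, 282^64≡1
84 = 64 + 16 + 4, so 282^84 ≡ 1·1·254 ≡ 254 (mod 433)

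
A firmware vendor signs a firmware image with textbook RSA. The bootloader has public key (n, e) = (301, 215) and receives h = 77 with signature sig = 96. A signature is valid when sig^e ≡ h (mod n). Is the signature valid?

invalid

sig^2 ≡ 96^2 = 9216 ≡ 186
sig^4 ≡ 186^2 = 34596 ≡ 282
sig^8 ≡ 282^2 = 79524 ≡ 60
sig^16 ≡ 60^2 = 3600 ≡ 289
sig^32 ≡ 289^2 = 83521 ≡ 144
sig^64 ≡ 144^2 = 20736 ≡ 268
sig^128 ≡ 268^2 = 71824 ≡ 186
215 = 128 + 64 + 16 + 4 + 2 + 1, so sig^215 ≡ 186·268·289·282·186·96 ≡ 283 (mod 301)
The recovered value 283 does not match the digest 77.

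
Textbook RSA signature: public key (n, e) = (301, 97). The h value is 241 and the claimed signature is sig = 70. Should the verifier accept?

Squares mod 301: sig^1≡70, sig^2≡84, sig^4≡133, sig^8≡231, sig^16≡84, sig^32≡133, sig^64≡231
97 = 64 + 32 + 1, so sig^97 ≡ 231·133·70 ≡ 266 (mod 301)
sig^97 mod 301 = 266, but h = 241.

reject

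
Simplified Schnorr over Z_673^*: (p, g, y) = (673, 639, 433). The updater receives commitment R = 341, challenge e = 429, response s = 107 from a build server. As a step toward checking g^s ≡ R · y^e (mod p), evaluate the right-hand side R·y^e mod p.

533

433^2 = 187489 ≡ 395
433^4 ≡ 395^2 = 156025 ≡ 562
433^8 ≡ 562^2 = 315844 ≡ 207
433^16 ≡ 207^2 = 42849 ≡ 450
433^32 ≡ 450^2 = 202500 ≡ 600
433^64 ≡ 600^2 = 360000 ≡ 618
433^128 ≡ 618^2 = 381924 ≡ 333
433^256 ≡ 333^2 = 110889 ≡ 517
429 = 256 + 128 + 32 + 8 + 4 + 1, so 433^429 ≡ 517·333·600·207·562·433 ≡ 268 (mod 673)
R · y^e ≡ 341·268 = 91388 ≡ 533 (mod 673)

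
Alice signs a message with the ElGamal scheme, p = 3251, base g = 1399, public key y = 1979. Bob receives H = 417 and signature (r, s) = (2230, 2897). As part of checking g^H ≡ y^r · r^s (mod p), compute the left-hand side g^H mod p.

705

1399^2 = 1957201 ≡ 99
1399^4 ≡ 99^2 = 9801 ≡ 48
1399^8 ≡ 48^2 = 2304
1399^16 ≡ 2304^2 = 5308416 ≡ 2784
1399^32 ≡ 2784^2 = 7750656 ≡ 272
1399^64 ≡ 272^2 = 73984 ≡ 2462
1399^128 ≡ 2462^2 = 6061444 ≡ 1580
1399^256 ≡ 1580^2 = 2496400 ≡ 2883
417 = 256 + 128 + 32 + 1, so 1399^417 ≡ 2883·1580·272·1399 ≡ 705 (mod 3251)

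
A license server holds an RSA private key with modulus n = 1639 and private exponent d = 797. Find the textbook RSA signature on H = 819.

399

H^797 mod 1639 = 399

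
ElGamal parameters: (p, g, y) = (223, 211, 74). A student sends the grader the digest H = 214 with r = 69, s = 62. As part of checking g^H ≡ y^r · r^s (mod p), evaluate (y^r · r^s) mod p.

Squares mod 223: 74^1≡74, 74^2≡124, 74^4≡212, 74^8≡121, 74^16≡146, 74^32≡131, 74^64≡213
69 = 64 + 4 + 1, so 74^69 ≡ 213·212·74 ≡ 112 (mod 223)
Squares mod 223: 69^1≡69, 69^2≡78, 69^4≡63, 69^8≡178, 69^16≡18, 69^32≡101
62 = 32 + 16 + 8 + 4 + 2, so 69^62 ≡ 101·18·178·63·78 ≡ 25 (mod 223)
y^r · r^s ≡ 112·25 = 2800 ≡ 124 (mod 223)

124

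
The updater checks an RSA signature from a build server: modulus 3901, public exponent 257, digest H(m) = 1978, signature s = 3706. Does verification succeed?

s^257 mod 3901 = 1923
s^257 mod 3901 = 1923, but H(m) = 1978.

fails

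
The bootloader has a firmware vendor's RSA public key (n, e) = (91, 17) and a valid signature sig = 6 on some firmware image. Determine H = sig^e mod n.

sig^17 mod 91 = 41

41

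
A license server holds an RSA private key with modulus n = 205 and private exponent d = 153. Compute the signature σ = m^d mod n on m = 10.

m^2 ≡ 10^2 = 100
m^4 ≡ 100^2 = 10000 ≡ 160
m^8 ≡ 160^2 = 25600 ≡ 180
m^16 ≡ 180^2 = 32400 ≡ 10
m^32 ≡ 10^2 = 100
m^64 ≡ 100^2 = 10000 ≡ 160
m^128 ≡ 160^2 = 25600 ≡ 180
153 = 128 + 16 + 8 + 1, so m^153 ≡ 180·10·180·10 ≡ 180 (mod 205)

180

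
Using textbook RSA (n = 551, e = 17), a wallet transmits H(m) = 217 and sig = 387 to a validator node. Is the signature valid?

invalid

sig^2 ≡ 387^2 = 149769 ≡ 448
sig^4 ≡ 448^2 = 200704 ≡ 140
sig^8 ≡ 140^2 = 19600 ≡ 315
sig^16 ≡ 315^2 = 99225 ≡ 45
17 = 16 + 1, so sig^17 ≡ 45·387 ≡ 334 (mod 551)
334 ≠ 217, so verification fails.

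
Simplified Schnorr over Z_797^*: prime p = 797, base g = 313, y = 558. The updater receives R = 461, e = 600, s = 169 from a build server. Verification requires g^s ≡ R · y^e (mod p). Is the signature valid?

g^s mod p:
313^169 mod 797 = 548
R · y^e mod p:
558^600 mod 797 = 691
461·691 = 318551 ≡ 548 (mod 797)
548 ≡ 548 (mod 797); signature holds.

valid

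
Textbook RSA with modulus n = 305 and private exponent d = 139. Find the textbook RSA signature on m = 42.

208

m^2 ≡ 42^2 = 1764 ≡ 239
m^4 ≡ 239^2 = 57121 ≡ 86
m^8 ≡ 86^2 = 7396 ≡ 76
m^16 ≡ 76^2 = 5776 ≡ 286
m^32 ≡ 286^2 = 81796 ≡ 56
m^64 ≡ 56^2 = 3136 ≡ 86
m^128 ≡ 86^2 = 7396 ≡ 76
139 = 128 + 8 + 2 + 1, so m^139 ≡ 76·76·239·42 ≡ 208 (mod 305)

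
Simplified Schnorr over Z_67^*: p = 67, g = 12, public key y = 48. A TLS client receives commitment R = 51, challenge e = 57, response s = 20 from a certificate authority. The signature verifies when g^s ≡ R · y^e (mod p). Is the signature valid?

invalid

g^s mod p:
Squares mod 67: 12^1≡12, 12^2≡10, 12^4≡33, 12^8≡17, 12^16≡21
20 = 16 + 4, so 12^20 ≡ 21·33 ≡ 23 (mod 67)
R · y^e mod p:
Squares mod 67: 48^1≡48, 48^2≡26, 48^4≡6, 48^8≡36, 48^16≡23, 48^32≡60
57 = 32 + 16 + 8 + 1, so 48^57 ≡ 60·23·36·48 ≡ 43 (mod 67)
51·43 = 2193 ≡ 49 (mod 67)
23 ≠ 49; the check fails.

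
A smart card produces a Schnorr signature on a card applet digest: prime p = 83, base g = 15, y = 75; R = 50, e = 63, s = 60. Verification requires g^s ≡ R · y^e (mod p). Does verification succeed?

fails

g^s mod p:
15^2 = 225 ≡ 59
15^4 ≡ 59^2 = 3481 ≡ 78
15^8 ≡ 78^2 = 6084 ≡ 25
15^16 ≡ 25^2 = 625 ≡ 44
15^32 ≡ 44^2 = 1936 ≡ 27
60 = 32 + 16 + 8 + 4, so 15^60 ≡ 27·44·25·78 ≡ 70 (mod 83)
R · y^e mod p:
75^2 = 5625 ≡ 64
75^4 ≡ 64^2 = 4096 ≡ 29
75^8 ≡ 29^2 = 841 ≡ 11
75^16 ≡ 11^2 = 121 ≡ 38
75^32 ≡ 38^2 = 1444 ≡ 33
63 = 32 + 16 + 8 + 4 + 2 + 1, so 75^63 ≡ 33·38·11·29·64·75 ≡ 61 (mod 83)
50·61 = 3050 ≡ 62 (mod 83)
70 ≠ 62; the check fails.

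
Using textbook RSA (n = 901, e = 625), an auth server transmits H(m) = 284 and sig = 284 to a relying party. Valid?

sig^625 mod 901 = 284
sig^625 mod 901 = 284 matches H(m).

yes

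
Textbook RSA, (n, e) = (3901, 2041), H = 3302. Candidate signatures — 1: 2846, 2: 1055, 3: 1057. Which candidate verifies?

2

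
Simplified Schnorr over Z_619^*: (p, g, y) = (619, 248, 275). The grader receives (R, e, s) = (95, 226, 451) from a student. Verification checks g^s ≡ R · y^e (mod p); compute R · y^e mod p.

275^2 = 75625 ≡ 107
275^4 ≡ 107^2 = 11449 ≡ 307
275^8 ≡ 307^2 = 94249 ≡ 161
275^16 ≡ 161^2 = 25921 ≡ 542
275^32 ≡ 542^2 = 293764 ≡ 358
275^64 ≡ 358^2 = 128164 ≡ 31
275^128 ≡ 31^2 = 961 ≡ 342
226 = 128 + 64 + 32 + 2, so 275^226 ≡ 342·31·358·107 ≡ 502 (mod 619)
R · y^e ≡ 95·502 = 47690 ≡ 27 (mod 619)

27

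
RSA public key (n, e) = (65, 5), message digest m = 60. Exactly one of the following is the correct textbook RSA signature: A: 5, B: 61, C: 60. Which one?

Candidate A: Squares mod 65: 5^1≡5, 5^2≡25, 5^4≡40; 5 = 4 + 1, so 5^5 ≡ 40·5 ≡ 5 (mod 65)
Candidate B: Squares mod 65: 61^1≡61, 61^2≡16, 61^4≡61; 5 = 4 + 1, so 61^5 ≡ 61·61 ≡ 16 (mod 65)
Candidate C: Squares mod 65: 60^1≡60, 60^2≡25, 60^4≡40; 5 = 4 + 1, so 60^5 ≡ 40·60 ≡ 60 (mod 65)
  → matches m = 60

C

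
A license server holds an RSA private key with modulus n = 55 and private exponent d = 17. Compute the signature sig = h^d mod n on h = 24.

Squares mod 55: h^1≡24, h^2≡26, h^4≡16, h^8≡36, h^16≡31
17 = 16 + 1, so h^17 ≡ 31·24 ≡ 29 (mod 55)

29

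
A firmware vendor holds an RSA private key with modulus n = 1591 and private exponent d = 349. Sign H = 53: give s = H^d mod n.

382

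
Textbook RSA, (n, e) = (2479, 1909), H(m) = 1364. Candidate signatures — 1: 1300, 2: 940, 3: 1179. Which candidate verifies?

Candidate 1: Squares mod 2479: 1300^1≡1300, 1300^2≡1801, 1300^4≡1069, 1300^8≡2421, 1300^16≡885, 1300^32≡2340, 1300^64≡1968, 1300^128≡826, 1300^256≡551, 1300^512≡1163, 1300^1024≡1514; 1909 = 1024 + 512 + 256 + 64 + 32 + 16 + 4 + 1, so 1300^1909 ≡ 1514·1163·551·1968·2340·885·1069·1300 ≡ 1115 (mod 2479)
Candidate 2: Squares mod 2479: 940^1≡940, 940^2≡1076, 940^4≡83, 940^8≡1931, 940^16≡345, 940^32≡33, 940^64≡1089, 940^128≡959, 940^256≡2451, 940^512≡784, 940^1024≡2343; 1909 = 1024 + 512 + 256 + 64 + 32 + 16 + 4 + 1, so 940^1909 ≡ 2343·784·2451·1089·33·345·83·940 ≡ 1384 (mod 2479)
Candidate 3: Squares mod 2479: 1179^1≡1179, 1179^2≡1801, 1179^4≡1069, 1179^8≡2421, 1179^16≡885, 1179^32≡2340, 1179^64≡1968, 1179^128≡826, 1179^256≡551, 1179^512≡1163, 1179^1024≡1514; 1909 = 1024 + 512 + 256 + 64 + 32 + 16 + 4 + 1, so 1179^1909 ≡ 1514·1163·551·1968·2340·885·1069·1179 ≡ 1364 (mod 2479)
  → matches H(m) = 1364

3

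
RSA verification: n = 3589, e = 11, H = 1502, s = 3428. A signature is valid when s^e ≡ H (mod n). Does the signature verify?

Squares mod 3589: s^1≡3428, s^2≡798, s^4≡1551, s^8≡971
11 = 8 + 2 + 1, so s^11 ≡ 971·798·3428 ≡ 1502 (mod 3589)
1502 = H, so the signature checks out.

verifies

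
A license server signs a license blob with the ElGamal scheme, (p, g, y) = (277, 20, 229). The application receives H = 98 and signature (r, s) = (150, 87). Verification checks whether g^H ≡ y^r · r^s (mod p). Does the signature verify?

Left side g^H mod p:
20^2 = 400 ≡ 123
20^4 ≡ 123^2 = 15129 ≡ 171
20^8 ≡ 171^2 = 29241 ≡ 156
20^16 ≡ 156^2 = 24336 ≡ 237
20^32 ≡ 237^2 = 56169 ≡ 215
20^64 ≡ 215^2 = 46225 ≡ 243
98 = 64 + 32 + 2, so 20^98 ≡ 243·215·123 ≡ 12 (mod 277)
Right side y^r · r^s mod p:
229^2 = 52441 ≡ 88
229^4 ≡ 88^2 = 7744 ≡ 265
229^8 ≡ 265^2 = 70225 ≡ 144
229^16 ≡ 144^2 = 20736 ≡ 238
229^32 ≡ 238^2 = 56644 ≡ 136
229^64 ≡ 136^2 = 18496 ≡ 214
229^128 ≡ 214^2 = 45796 ≡ 91
150 = 128 + 16 + 4 + 2, so 229^150 ≡ 91·238·265·88 ≡ 211 (mod 277)
150^2 = 22500 ≡ 63
150^4 ≡ 63^2 = 3969 ≡ 91
150^8 ≡ 91^2 = 8281 ≡ 248
150^16 ≡ 248^2 = 61504 ≡ 10
150^32 ≡ 10^2 = 100
150^64 ≡ 100^2 = 10000 ≡ 28
87 = 64 + 16 + 4 + 2 + 1, so 150^87 ≡ 28·10·91·63·150 ≡ 149 (mod 277)
211·149 = 31439 ≡ 138 (mod 277)
12 ≠ 138, so verification fails.

does not verify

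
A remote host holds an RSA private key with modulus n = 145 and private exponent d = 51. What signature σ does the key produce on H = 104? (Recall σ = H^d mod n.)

99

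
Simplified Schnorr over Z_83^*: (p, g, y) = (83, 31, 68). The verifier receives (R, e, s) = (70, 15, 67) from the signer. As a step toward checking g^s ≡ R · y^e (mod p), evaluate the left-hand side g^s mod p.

16

31^2 = 961 ≡ 48
31^4 ≡ 48^2 = 2304 ≡ 63
31^8 ≡ 63^2 = 3969 ≡ 68
31^16 ≡ 68^2 = 4624 ≡ 59
31^32 ≡ 59^2 = 3481 ≡ 78
31^64 ≡ 78^2 = 6084 ≡ 25
67 = 64 + 2 + 1, so 31^67 ≡ 25·48·31 ≡ 16 (mod 83)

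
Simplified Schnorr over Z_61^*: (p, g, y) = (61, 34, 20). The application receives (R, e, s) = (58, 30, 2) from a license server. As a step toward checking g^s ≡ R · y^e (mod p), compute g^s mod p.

58

Squares mod 61: 34^1≡34, 34^2≡58
34^2 ≡ 58 (mod 61)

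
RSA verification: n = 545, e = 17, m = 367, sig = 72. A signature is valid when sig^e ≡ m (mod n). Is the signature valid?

sig^2 ≡ 72^2 = 5184 ≡ 279
sig^4 ≡ 279^2 = 77841 ≡ 451
sig^8 ≡ 451^2 = 203401 ≡ 116
sig^16 ≡ 116^2 = 13456 ≡ 376
17 = 16 + 1, so sig^17 ≡ 376·72 ≡ 367 (mod 545)
Since 367 equals the digest 367, verification succeeds.

valid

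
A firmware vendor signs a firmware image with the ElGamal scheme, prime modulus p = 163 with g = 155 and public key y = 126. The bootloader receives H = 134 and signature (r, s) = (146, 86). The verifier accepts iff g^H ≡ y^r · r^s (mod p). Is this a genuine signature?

Left side g^H mod p:
Squares mod 163: 155^1≡155, 155^2≡64, 155^4≡21, 155^8≡115, 155^16≡22, 155^32≡158, 155^64≡25, 155^128≡136
134 = 128 + 4 + 2, so 155^134 ≡ 136·21·64 ≡ 61 (mod 163)
Right side y^r · r^s mod p:
Squares mod 163: 126^1≡126, 126^2≡65, 126^4≡150, 126^8≡6, 126^16≡36, 126^32≡155, 126^64≡64, 126^128≡21
146 = 128 + 16 + 2, so 126^146 ≡ 21·36·65 ≡ 77 (mod 163)
Squares mod 163: 146^1≡146, 146^2≡126, 146^4≡65, 146^8≡150, 146^16≡6, 146^32≡36, 146^64≡155
86 = 64 + 16 + 4 + 2, so 146^86 ≡ 155·6·65·126 ≡ 36 (mod 163)
77·36 = 2772 ≡ 1 (mod 163)
61 ≠ 1, so verification fails.

forged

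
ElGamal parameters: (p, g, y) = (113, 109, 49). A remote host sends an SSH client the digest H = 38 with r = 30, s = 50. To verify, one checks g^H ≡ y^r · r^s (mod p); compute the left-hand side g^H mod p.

Squares mod 113: 109^1≡109, 109^2≡16, 109^4≡30, 109^8≡109, 109^16≡16, 109^32≡30
38 = 32 + 4 + 2, so 109^38 ≡ 30·30·16 ≡ 49 (mod 113)

49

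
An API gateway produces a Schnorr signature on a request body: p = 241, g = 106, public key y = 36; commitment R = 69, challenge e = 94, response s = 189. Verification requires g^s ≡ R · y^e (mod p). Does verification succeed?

fails

g^s mod p:
106^2 = 11236 ≡ 150
106^4 ≡ 150^2 = 22500 ≡ 87
106^8 ≡ 87^2 = 7569 ≡ 98
106^16 ≡ 98^2 = 9604 ≡ 205
106^32 ≡ 205^2 = 42025 ≡ 91
106^64 ≡ 91^2 = 8281 ≡ 87
106^128 ≡ 87^2 = 7569 ≡ 98
189 = 128 + 32 + 16 + 8 + 4 + 1, so 106^189 ≡ 98·91·205·98·87·106 ≡ 25 (mod 241)
R · y^e mod p:
36^2 = 1296 ≡ 91
36^4 ≡ 91^2 = 8281 ≡ 87
36^8 ≡ 87^2 = 7569 ≡ 98
36^16 ≡ 98^2 = 9604 ≡ 205
36^32 ≡ 205^2 = 42025 ≡ 91
36^64 ≡ 91^2 = 8281 ≡ 87
94 = 64 + 16 + 8 + 4 + 2, so 36^94 ≡ 87·205·98·87·91 ≡ 87 (mod 241)
69·87 = 6003 ≡ 219 (mod 241)
25 ≠ 219; the check fails.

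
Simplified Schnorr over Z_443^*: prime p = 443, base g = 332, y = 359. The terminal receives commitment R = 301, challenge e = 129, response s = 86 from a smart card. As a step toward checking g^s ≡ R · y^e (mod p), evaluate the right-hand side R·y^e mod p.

359^2 = 128881 ≡ 411
359^4 ≡ 411^2 = 168921 ≡ 138
359^8 ≡ 138^2 = 19044 ≡ 438
359^16 ≡ 438^2 = 191844 ≡ 25
359^32 ≡ 25^2 = 625 ≡ 182
359^64 ≡ 182^2 = 33124 ≡ 342
359^128 ≡ 342^2 = 116964 ≡ 12
129 = 128 + 1, so 359^129 ≡ 12·359 ≡ 321 (mod 443)
R · y^e ≡ 301·321 = 96621 ≡ 47 (mod 443)

47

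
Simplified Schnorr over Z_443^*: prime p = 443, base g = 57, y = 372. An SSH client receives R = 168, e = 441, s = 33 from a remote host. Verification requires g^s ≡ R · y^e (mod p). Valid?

yes

g^s mod p:
57^33 mod 443 = 372
R · y^e mod p:
372^441 mod 443 = 287
168·287 = 48216 ≡ 372 (mod 443)
372 ≡ 372 (mod 443); signature holds.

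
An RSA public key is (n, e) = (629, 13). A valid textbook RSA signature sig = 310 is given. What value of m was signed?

310

sig^2 ≡ 310^2 = 96100 ≡ 492
sig^4 ≡ 492^2 = 242064 ≡ 528
sig^8 ≡ 528^2 = 278784 ≡ 137
13 = 8 + 4 + 1, so sig^13 ≡ 137·528·310 ≡ 310 (mod 629)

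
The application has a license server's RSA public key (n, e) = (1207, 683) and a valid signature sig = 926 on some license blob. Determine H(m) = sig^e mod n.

sig^683 mod 1207 = 682

682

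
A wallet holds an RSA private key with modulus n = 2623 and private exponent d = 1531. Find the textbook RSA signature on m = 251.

2616

m^1531 mod 2623 = 2616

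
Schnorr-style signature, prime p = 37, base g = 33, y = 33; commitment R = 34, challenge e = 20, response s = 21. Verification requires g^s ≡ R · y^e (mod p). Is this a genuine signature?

g^s mod p:
33^21 mod 37 = 10
R · y^e mod p:
33^20 mod 37 = 16
34·16 = 544 ≡ 26 (mod 37)
10 ≠ 26; the check fails.

forged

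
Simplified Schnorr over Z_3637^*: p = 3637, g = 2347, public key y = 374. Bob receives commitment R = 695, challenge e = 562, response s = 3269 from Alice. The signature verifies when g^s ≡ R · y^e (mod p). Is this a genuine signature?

genuine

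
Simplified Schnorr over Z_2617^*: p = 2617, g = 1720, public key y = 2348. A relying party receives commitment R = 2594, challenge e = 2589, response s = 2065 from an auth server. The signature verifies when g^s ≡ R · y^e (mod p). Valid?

yes

g^s mod p:
1720^2 = 2958400 ≡ 1190
1720^4 ≡ 1190^2 = 1416100 ≡ 303
1720^8 ≡ 303^2 = 91809 ≡ 214
1720^16 ≡ 214^2 = 45796 ≡ 1307
1720^32 ≡ 1307^2 = 1708249 ≡ 1965
1720^64 ≡ 1965^2 = 3861225 ≡ 1150
1720^128 ≡ 1150^2 = 1322500 ≡ 915
1720^256 ≡ 915^2 = 837225 ≡ 2402
1720^512 ≡ 2402^2 = 5769604 ≡ 1736
1720^1024 ≡ 1736^2 = 3013696 ≡ 1529
1720^2048 ≡ 1529^2 = 2337841 ≡ 860
2065 = 2048 + 16 + 1, so 1720^2065 ≡ 860·1307·1720 ≡ 416 (mod 2617)
R · y^e mod p:
2348^2 = 5513104 ≡ 1702
2348^4 ≡ 1702^2 = 2896804 ≡ 2402
2348^8 ≡ 2402^2 = 5769604 ≡ 1736
2348^16 ≡ 1736^2 = 3013696 ≡ 1529
2348^32 ≡ 1529^2 = 2337841 ≡ 860
2348^64 ≡ 860^2 = 739600 ≡ 1606
2348^128 ≡ 1606^2 = 2579236 ≡ 1491
2348^256 ≡ 1491^2 = 2223081 ≡ 1248
2348^512 ≡ 1248^2 = 1557504 ≡ 389
2348^1024 ≡ 389^2 = 151321 ≡ 2152
2348^2048 ≡ 2152^2 = 4631104 ≡ 1631
2589 = 2048 + 512 + 16 + 8 + 4 + 1, so 2348^2589 ≡ 1631·389·1529·1736·2402·2348 ≡ 2030 (mod 2617)
2594·2030 = 5265820 ≡ 416 (mod 2617)
416 ≡ 416 (mod 2617); signature holds.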